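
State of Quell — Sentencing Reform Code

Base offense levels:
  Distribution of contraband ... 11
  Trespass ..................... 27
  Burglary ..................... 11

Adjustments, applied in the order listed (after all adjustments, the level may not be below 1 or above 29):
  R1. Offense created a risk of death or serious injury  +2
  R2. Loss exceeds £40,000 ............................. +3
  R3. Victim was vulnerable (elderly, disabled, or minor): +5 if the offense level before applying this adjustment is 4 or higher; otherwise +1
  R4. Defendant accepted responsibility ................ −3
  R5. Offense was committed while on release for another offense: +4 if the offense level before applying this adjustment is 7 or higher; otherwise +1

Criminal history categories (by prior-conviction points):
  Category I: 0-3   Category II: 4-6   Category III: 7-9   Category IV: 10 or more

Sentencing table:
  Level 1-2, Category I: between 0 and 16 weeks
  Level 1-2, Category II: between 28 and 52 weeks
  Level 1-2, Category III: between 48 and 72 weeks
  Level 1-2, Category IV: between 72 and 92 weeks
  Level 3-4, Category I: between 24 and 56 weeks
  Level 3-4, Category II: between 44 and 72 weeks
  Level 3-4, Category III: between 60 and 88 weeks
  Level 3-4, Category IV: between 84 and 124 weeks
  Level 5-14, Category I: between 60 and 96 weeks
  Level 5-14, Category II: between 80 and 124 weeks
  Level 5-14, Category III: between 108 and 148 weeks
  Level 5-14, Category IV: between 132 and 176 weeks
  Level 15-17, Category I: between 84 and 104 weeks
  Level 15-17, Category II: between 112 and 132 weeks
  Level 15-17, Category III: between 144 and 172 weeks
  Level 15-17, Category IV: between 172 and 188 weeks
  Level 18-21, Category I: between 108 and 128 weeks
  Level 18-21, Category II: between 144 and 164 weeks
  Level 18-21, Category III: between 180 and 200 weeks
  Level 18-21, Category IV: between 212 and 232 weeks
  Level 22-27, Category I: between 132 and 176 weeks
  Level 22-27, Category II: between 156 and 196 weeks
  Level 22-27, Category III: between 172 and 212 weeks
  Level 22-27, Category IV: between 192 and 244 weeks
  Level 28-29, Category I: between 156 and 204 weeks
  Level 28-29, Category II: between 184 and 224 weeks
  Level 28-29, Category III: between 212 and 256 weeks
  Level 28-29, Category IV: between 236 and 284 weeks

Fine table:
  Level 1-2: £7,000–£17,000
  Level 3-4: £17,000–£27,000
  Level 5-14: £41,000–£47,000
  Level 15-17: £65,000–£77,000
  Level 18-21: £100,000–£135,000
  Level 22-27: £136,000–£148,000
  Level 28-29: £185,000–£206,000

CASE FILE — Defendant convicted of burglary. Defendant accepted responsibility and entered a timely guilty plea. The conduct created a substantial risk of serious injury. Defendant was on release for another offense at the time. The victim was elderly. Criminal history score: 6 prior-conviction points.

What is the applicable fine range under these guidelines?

Base offense level for burglary: 11.
R1 applies: 11 + 2 = 13.
R2 does not apply.
R3 applies (level before this adjustment is 13 ≥ 4, so +5): 13 + 5 = 18.
R4 applies: 18 − 3 = 15.
R5 applies (level before this adjustment is 15 ≥ 7, so +4): 15 + 4 = 19.
Final offense level: 19.
Level 19 falls in the 18-21 band.
Fine table: Level 18-21 → £100,000–£135,000.

£100,000–£135,000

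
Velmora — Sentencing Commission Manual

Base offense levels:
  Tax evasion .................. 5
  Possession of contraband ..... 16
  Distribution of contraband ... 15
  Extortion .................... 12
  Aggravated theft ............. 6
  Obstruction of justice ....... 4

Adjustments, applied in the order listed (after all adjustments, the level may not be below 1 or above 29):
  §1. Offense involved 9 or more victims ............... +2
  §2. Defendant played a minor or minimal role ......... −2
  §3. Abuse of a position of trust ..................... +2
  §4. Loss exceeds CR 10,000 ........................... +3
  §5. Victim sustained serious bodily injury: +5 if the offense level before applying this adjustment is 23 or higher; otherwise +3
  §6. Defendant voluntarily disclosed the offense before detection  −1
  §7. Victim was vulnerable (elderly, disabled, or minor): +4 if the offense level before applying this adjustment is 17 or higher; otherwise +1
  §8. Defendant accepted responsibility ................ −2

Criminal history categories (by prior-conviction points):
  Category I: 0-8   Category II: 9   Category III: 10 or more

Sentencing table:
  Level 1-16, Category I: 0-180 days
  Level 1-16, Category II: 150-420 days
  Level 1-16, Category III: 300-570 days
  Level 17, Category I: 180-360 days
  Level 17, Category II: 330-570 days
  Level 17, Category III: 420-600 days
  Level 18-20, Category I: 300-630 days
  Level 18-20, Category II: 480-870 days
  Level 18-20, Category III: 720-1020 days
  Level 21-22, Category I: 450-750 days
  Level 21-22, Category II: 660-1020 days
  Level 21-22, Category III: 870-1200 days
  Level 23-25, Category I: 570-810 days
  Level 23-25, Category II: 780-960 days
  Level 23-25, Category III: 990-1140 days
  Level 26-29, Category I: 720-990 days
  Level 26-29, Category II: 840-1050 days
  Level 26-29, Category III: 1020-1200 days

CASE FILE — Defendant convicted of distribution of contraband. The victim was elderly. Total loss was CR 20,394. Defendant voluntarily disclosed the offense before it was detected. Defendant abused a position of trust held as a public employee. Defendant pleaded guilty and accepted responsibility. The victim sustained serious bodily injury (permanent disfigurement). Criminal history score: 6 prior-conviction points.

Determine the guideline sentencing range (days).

570-810 days

Base offense level for distribution of contraband: 15.
§3 applies: 15 + 2 = 17.
§4 applies: 17 + 3 = 20.
§5 applies (level before this adjustment is 20 < 23, so +3): 20 + 3 = 23.
§6 applies: 23 − 1 = 22.
§7 applies (level before this adjustment is 22 ≥ 17, so +4): 22 + 4 = 26.
§8 applies: 26 − 2 = 24.
Final offense level: 24.
Criminal history: 6 prior points → Category I (0-8).
Level 24 falls in the 23-25 band.
Grid: Level 23-25 × Category I = 570-810 days.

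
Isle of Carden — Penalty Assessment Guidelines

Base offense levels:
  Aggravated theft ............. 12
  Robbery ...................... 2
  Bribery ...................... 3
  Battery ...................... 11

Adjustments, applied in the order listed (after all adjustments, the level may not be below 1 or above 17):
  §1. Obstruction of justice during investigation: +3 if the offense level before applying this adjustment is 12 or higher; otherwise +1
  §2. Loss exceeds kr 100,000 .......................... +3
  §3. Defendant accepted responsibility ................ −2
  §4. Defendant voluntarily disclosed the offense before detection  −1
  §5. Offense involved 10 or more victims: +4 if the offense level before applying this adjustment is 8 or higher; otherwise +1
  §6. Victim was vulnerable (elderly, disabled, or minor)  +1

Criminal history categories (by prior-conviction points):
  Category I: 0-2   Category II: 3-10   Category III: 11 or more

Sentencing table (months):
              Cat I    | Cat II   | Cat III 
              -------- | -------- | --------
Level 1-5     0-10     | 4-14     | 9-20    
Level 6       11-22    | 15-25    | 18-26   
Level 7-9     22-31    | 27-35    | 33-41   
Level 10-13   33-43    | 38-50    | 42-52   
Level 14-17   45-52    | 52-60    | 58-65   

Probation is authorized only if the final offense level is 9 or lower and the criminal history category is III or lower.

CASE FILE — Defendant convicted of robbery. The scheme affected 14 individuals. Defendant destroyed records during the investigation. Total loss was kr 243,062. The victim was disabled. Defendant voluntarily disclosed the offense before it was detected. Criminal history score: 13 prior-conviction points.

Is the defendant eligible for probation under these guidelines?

Base offense level for robbery: 2.
§1 applies (level before this adjustment is 2 < 12, so +1): 2 + 1 = 3.
§2 applies: 3 + 3 = 6.
§4 applies: 6 − 1 = 5.
§5 applies (level before this adjustment is 5 < 8, so +1): 5 + 1 = 6.
§6 applies: 6 + 1 = 7.
Final offense level: 7.
Criminal history: 13 prior points → Category III (11+).
Level 7 falls in the 7-9 band.
Grid: Level 7-9 × Category III = 33-41 months.
Probation check: level 7 ≤ 9 and category III ≤ III → eligible.

Yes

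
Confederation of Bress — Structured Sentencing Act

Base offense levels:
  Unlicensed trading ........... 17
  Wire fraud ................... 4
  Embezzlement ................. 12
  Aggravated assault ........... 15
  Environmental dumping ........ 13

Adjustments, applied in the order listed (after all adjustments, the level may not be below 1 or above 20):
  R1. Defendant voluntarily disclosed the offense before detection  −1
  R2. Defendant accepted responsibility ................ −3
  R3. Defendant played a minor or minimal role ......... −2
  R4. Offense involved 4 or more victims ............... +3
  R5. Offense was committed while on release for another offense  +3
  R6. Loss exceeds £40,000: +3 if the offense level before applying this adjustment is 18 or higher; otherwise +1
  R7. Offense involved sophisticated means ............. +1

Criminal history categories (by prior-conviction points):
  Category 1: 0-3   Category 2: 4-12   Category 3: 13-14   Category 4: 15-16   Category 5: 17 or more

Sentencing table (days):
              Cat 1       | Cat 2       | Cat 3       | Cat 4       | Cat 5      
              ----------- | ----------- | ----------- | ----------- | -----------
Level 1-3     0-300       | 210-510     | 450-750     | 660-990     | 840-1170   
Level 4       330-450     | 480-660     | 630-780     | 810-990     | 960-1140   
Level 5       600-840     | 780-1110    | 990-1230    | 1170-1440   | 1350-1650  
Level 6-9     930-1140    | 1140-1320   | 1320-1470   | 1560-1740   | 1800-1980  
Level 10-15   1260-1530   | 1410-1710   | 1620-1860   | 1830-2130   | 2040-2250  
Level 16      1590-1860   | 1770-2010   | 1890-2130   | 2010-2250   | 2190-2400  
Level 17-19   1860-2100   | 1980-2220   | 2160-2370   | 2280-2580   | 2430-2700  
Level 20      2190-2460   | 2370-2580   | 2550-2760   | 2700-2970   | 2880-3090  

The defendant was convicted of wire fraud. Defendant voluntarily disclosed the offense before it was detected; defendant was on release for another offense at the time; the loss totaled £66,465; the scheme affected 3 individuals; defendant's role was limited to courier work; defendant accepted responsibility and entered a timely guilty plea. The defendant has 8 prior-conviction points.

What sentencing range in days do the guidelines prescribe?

Base offense level for wire fraud: 4.
R1 applies: 4 − 1 = 3.
R2 applies: 3 − 3 = 0.
R3 applies: 0 − 2 = -2.
R5 applies: -2 + 3 = 1.
R6 applies (level before this adjustment is 1 < 18, so +1): 1 + 1 = 2.
R7 does not apply.
Final offense level: 2.
Criminal history: 8 prior points → Category 2 (4-12).
Level 2 falls in the 1-3 band.
Grid: Level 1-3 × Category 2 = 210-510 days.

210-510 days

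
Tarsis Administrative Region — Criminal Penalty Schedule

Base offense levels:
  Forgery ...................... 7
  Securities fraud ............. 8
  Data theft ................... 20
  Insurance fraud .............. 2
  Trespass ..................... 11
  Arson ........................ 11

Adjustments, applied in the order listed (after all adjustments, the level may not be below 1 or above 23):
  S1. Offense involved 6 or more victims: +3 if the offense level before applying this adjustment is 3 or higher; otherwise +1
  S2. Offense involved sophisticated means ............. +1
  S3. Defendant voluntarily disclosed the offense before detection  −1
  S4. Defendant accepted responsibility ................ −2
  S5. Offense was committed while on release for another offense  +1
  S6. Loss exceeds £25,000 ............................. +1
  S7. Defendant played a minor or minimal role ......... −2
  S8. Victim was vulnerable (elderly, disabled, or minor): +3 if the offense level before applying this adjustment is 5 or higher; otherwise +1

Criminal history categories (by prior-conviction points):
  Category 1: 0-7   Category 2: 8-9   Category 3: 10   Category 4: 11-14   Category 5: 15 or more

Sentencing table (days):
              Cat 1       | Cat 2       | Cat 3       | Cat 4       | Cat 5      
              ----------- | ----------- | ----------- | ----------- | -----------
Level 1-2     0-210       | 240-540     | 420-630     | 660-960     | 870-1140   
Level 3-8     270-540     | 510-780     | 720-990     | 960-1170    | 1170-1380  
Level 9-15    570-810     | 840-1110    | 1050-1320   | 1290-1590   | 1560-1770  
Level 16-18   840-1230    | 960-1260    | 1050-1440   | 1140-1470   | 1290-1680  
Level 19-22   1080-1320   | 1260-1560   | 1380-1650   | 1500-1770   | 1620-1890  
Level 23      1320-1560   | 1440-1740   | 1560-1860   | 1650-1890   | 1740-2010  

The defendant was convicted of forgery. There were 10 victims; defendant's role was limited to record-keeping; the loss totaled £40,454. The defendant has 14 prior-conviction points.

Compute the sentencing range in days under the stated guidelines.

1290-1590 days

Base offense level for forgery: 7.
S1 applies (level before this adjustment is 7 ≥ 3, so +3): 7 + 3 = 10.
S2 does not apply.
S3 does not apply.
S5 does not apply.
S6 applies: 10 + 1 = 11.
S7 applies: 11 − 2 = 9.
S8 does not apply.
Final offense level: 9.
Criminal history: 14 prior points → Category 4 (11-14).
Level 9 falls in the 9-15 band.
Grid: Level 9-15 × Category 4 = 1290-1590 days.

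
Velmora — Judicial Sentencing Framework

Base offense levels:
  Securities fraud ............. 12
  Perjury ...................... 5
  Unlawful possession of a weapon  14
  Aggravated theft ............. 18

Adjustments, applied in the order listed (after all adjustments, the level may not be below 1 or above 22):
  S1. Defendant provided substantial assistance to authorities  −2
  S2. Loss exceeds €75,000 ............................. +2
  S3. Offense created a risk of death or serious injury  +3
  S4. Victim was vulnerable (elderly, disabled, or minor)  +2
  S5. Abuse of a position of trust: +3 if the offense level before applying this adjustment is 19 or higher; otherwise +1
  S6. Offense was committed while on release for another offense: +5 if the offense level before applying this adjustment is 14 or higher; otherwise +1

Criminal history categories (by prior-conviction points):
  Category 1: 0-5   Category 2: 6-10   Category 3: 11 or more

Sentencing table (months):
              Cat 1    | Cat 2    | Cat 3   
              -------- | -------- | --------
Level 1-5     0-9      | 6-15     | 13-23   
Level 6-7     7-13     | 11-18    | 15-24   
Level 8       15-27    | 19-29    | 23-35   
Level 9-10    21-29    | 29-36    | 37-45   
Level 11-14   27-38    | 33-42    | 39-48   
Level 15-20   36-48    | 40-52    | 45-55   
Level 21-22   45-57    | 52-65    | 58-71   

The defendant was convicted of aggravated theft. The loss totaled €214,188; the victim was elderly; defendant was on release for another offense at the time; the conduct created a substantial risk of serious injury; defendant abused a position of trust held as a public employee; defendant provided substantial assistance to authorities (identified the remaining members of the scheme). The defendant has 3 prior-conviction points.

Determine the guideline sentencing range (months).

Base offense level for aggravated theft: 18.
S1 applies: 18 − 2 = 16.
S2 applies: 16 + 2 = 18.
S3 applies: 18 + 3 = 21.
S4 applies: 21 + 2 = 23.
S5 applies (level before this adjustment is 23 ≥ 19, so +3): 23 + 3 = 26.
S6 applies (level before this adjustment is 26 ≥ 14, so +5): 26 + 5 = 31.
Level 31 exceeds the maximum of 22; capped at 22.
Final offense level: 22.
Criminal history: 3 prior points → Category 1 (0-5).
Level 22 falls in the 21-22 band.
Grid: Level 21-22 × Category 1 = 45-57 months.

45-57 months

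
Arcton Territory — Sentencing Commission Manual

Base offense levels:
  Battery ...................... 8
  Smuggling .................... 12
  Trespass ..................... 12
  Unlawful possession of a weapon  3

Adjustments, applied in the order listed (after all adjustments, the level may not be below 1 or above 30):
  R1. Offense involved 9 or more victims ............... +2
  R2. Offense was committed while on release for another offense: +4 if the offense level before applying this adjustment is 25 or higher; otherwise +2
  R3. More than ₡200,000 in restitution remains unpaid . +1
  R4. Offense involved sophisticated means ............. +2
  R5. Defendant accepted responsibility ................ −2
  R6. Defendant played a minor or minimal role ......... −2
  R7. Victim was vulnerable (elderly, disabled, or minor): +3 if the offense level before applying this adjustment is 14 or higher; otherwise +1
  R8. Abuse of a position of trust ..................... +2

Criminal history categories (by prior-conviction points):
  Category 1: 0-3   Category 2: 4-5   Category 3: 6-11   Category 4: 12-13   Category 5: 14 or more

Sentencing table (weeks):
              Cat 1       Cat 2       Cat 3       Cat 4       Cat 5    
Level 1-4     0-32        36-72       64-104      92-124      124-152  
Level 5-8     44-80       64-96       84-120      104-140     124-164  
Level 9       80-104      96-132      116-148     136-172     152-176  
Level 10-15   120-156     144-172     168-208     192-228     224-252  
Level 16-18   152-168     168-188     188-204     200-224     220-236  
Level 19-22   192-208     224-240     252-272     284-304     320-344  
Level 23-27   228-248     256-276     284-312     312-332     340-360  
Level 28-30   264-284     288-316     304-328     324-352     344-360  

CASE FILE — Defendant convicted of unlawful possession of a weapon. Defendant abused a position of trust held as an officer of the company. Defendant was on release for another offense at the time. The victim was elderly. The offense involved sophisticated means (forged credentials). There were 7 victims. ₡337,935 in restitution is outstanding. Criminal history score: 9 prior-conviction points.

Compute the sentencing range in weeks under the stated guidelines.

Base offense level for unlawful possession of a weapon: 3.
R1 does not apply.
R2 applies (level before this adjustment is 3 < 25, so +2): 3 + 2 = 5.
R3 applies: 5 + 1 = 6.
R4 applies: 6 + 2 = 8.
R7 applies (level before this adjustment is 8 < 14, so +1): 8 + 1 = 9.
R8 applies: 9 + 2 = 11.
Final offense level: 11.
Criminal history: 9 prior points → Category 3 (6-11).
Level 11 falls in the 10-15 band.
Grid: Level 10-15 × Category 3 = 168-208 weeks.

168-208 weeks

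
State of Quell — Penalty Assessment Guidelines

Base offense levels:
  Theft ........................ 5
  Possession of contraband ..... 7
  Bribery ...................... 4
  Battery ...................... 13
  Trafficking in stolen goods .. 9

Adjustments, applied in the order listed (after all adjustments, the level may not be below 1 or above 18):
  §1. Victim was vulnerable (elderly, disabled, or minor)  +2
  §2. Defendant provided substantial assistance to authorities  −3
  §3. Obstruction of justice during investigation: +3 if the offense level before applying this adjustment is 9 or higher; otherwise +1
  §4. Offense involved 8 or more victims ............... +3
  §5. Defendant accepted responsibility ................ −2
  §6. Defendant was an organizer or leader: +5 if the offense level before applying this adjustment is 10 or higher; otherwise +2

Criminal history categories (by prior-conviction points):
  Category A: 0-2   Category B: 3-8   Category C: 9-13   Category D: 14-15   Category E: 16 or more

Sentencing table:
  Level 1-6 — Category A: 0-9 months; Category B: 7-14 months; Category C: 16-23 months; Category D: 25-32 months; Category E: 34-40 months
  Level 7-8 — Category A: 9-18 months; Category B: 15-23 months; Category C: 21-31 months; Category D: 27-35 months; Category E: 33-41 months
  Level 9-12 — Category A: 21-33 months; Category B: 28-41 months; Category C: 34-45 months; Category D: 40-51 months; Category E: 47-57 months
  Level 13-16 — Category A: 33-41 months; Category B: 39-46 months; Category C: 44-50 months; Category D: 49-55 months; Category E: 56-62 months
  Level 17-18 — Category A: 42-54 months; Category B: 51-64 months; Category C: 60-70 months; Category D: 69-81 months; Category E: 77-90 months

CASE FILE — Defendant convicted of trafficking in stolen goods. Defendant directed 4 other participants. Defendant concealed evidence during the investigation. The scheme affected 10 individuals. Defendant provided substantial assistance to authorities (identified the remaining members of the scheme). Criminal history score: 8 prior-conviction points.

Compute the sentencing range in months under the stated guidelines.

39-46 months

Base offense level for trafficking in stolen goods: 9.
§1 does not apply.
§2 applies: 9 − 3 = 6.
§3 applies (level before this adjustment is 6 < 9, so +1): 6 + 1 = 7.
§4 applies: 7 + 3 = 10.
§6 applies (level before this adjustment is 10 ≥ 10, so +5): 10 + 5 = 15.
Final offense level: 15.
Criminal history: 8 prior points → Category B (3-8).
Level 15 falls in the 13-16 band.
Grid: Level 13-16 × Category B = 39-46 months.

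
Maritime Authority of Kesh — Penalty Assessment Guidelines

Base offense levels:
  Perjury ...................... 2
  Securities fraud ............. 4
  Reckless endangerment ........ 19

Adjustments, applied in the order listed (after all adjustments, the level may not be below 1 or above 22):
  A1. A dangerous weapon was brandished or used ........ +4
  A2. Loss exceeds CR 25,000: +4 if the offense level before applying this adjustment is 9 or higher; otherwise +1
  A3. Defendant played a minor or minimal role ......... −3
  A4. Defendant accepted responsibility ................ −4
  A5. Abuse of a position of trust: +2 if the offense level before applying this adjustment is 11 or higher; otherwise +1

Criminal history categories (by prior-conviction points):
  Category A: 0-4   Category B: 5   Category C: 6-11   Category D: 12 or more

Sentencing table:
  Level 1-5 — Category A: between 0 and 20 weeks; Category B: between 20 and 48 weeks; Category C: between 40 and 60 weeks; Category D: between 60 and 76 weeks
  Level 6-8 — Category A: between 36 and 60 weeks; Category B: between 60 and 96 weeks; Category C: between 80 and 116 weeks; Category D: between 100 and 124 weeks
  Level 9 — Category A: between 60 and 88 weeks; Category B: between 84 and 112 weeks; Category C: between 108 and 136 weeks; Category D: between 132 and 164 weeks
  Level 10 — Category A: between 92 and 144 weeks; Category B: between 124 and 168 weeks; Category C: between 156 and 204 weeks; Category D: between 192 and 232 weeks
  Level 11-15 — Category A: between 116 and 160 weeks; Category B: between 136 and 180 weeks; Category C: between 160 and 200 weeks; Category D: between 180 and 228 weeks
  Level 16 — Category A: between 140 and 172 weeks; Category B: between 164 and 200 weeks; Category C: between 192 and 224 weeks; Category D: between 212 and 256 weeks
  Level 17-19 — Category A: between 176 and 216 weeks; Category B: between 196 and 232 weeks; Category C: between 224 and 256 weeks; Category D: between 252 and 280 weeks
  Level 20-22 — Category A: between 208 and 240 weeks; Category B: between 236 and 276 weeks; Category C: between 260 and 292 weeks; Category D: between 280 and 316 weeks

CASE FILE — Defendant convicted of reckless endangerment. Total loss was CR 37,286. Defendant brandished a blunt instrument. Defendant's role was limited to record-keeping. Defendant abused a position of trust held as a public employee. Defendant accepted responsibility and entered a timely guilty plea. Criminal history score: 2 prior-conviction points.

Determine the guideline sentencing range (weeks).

208-240 weeks

Base offense level for reckless endangerment: 19.
A1 applies: 19 + 4 = 23.
A2 applies (level before this adjustment is 23 ≥ 9, so +4): 23 + 4 = 27.
A3 applies: 27 − 3 = 24.
A4 applies: 24 − 4 = 20.
A5 applies (level before this adjustment is 20 ≥ 11, so +2): 20 + 2 = 22.
Final offense level: 22.
Criminal history: 2 prior points → Category A (0-4).
Level 22 falls in the 20-22 band.
Grid: Level 20-22 × Category A = 208-240 weeks.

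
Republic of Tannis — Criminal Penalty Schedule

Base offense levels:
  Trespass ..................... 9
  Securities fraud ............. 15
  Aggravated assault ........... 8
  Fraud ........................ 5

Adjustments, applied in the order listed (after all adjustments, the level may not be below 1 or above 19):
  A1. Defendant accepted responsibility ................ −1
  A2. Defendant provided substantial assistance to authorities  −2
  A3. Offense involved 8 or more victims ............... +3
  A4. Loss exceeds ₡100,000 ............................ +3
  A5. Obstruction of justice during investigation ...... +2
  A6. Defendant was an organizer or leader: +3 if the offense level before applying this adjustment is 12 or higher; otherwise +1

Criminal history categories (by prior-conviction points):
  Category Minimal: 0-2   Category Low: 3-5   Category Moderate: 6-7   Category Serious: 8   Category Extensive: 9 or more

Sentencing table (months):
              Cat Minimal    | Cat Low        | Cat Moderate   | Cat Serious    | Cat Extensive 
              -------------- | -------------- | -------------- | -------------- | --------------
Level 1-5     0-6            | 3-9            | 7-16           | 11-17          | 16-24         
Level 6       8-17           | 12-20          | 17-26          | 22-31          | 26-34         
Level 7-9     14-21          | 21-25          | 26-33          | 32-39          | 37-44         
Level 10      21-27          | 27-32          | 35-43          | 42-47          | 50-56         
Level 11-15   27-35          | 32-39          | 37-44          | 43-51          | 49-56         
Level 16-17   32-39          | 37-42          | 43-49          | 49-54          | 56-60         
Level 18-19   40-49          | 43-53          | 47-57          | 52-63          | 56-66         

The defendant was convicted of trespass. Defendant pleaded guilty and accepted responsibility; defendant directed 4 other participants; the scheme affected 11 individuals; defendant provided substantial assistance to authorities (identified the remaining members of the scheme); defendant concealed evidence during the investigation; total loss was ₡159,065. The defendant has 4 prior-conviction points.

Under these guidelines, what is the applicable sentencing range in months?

Base offense level for trespass: 9.
A1 applies: 9 − 1 = 8.
A2 applies: 8 − 2 = 6.
A3 applies: 6 + 3 = 9.
A4 applies: 9 + 3 = 12.
A5 applies: 12 + 2 = 14.
A6 applies (level before this adjustment is 14 ≥ 12, so +3): 14 + 3 = 17.
Final offense level: 17.
Criminal history: 4 prior points → Category Low (3-5).
Level 17 falls in the 16-17 band.
Grid: Level 16-17 × Category Low = 37-42 months.

37-42 months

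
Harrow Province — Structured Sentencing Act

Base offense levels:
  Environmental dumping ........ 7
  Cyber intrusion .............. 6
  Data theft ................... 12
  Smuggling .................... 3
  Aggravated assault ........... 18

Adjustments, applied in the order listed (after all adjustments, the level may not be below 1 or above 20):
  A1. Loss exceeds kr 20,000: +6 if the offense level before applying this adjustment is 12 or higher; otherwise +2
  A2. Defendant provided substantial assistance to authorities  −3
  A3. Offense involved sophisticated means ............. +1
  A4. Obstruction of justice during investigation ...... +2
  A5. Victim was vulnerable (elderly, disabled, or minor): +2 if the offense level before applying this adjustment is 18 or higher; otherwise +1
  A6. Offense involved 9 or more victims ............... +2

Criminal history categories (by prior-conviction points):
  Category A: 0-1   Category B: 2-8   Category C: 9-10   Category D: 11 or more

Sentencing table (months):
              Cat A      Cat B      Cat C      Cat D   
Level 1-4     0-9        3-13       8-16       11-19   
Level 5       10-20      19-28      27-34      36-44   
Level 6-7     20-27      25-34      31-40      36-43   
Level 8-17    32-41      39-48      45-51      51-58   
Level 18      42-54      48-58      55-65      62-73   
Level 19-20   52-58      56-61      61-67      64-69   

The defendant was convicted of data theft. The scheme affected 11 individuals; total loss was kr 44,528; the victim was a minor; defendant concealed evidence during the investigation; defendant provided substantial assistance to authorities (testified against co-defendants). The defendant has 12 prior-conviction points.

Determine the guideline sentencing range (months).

64-69 months

Base offense level for data theft: 12.
A1 applies (level before this adjustment is 12 ≥ 12, so +6): 12 + 6 = 18.
A2 applies: 18 − 3 = 15.
A3 does not apply.
A4 applies: 15 + 2 = 17.
A5 applies (level before this adjustment is 17 < 18, so +1): 17 + 1 = 18.
A6 applies: 18 + 2 = 20.
Final offense level: 20.
Criminal history: 12 prior points → Category D (11+).
Level 20 falls in the 19-20 band.
Grid: Level 19-20 × Category D = 64-69 months.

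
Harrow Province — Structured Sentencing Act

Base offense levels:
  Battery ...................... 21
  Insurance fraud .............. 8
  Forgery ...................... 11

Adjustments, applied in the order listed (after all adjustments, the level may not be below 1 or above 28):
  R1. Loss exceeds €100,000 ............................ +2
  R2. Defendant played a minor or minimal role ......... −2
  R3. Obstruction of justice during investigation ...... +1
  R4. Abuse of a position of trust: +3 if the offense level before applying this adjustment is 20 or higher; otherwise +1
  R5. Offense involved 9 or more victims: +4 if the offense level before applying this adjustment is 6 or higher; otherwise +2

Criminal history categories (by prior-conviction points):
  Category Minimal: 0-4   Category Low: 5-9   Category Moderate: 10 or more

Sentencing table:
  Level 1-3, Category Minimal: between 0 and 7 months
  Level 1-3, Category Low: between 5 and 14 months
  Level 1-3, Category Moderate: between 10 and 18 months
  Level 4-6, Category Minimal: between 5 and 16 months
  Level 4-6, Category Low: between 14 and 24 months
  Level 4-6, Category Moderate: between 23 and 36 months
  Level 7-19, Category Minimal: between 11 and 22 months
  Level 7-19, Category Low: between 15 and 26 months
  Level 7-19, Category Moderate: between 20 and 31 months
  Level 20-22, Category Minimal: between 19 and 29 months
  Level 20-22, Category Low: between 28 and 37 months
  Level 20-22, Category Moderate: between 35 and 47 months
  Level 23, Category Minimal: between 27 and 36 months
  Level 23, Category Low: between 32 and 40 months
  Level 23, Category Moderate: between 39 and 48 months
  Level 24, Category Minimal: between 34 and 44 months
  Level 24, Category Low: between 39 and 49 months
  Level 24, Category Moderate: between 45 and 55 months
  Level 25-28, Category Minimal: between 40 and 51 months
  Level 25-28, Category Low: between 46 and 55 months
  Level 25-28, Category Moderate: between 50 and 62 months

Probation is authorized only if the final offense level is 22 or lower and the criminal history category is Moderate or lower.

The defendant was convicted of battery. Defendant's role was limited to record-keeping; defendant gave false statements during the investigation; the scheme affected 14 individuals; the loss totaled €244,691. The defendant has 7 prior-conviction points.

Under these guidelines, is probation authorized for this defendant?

No

Base offense level for battery: 21.
R1 applies: 21 + 2 = 23.
R2 applies: 23 − 2 = 21.
R3 applies: 21 + 1 = 22.
R4 does not apply.
R5 applies (level before this adjustment is 22 ≥ 6, so +4): 22 + 4 = 26.
Final offense level: 26.
Criminal history: 7 prior points → Category Low (5-9).
Level 26 falls in the 25-28 band.
Grid: Level 25-28 × Category Low = 46-55 months.
Probation check: level 26 > 22 and category Low ≤ Moderate → not eligible.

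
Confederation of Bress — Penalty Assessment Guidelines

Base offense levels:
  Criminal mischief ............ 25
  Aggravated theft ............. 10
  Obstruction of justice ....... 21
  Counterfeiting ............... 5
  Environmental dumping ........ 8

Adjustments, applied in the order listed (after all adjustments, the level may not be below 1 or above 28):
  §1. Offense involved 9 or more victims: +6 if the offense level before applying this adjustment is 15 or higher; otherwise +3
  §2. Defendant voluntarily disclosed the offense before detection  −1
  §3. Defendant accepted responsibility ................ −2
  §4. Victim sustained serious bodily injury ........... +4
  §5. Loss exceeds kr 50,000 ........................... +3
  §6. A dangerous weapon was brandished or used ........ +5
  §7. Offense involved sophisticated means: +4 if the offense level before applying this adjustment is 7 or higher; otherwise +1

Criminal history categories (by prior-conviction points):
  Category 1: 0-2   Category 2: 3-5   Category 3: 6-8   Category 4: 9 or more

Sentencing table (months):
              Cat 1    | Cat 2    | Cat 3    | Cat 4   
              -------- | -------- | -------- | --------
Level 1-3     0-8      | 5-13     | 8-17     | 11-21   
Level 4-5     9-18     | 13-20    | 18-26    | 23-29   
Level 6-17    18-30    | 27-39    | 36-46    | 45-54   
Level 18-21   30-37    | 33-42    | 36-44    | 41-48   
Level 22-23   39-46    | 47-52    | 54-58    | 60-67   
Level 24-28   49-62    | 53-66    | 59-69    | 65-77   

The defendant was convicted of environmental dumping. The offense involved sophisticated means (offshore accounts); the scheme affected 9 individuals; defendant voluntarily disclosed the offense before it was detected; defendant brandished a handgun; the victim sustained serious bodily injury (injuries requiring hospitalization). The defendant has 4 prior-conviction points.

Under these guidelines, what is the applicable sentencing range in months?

Base offense level for environmental dumping: 8.
§1 applies (level before this adjustment is 8 < 15, so +3): 8 + 3 = 11.
§2 applies: 11 − 1 = 10.
§3 does not apply.
§4 applies: 10 + 4 = 14.
§6 applies: 14 + 5 = 19.
§7 applies (level before this adjustment is 19 ≥ 7, so +4): 19 + 4 = 23.
Final offense level: 23.
Criminal history: 4 prior points → Category 2 (3-5).
Level 23 falls in the 22-23 band.
Grid: Level 22-23 × Category 2 = 47-52 months.

47-52 months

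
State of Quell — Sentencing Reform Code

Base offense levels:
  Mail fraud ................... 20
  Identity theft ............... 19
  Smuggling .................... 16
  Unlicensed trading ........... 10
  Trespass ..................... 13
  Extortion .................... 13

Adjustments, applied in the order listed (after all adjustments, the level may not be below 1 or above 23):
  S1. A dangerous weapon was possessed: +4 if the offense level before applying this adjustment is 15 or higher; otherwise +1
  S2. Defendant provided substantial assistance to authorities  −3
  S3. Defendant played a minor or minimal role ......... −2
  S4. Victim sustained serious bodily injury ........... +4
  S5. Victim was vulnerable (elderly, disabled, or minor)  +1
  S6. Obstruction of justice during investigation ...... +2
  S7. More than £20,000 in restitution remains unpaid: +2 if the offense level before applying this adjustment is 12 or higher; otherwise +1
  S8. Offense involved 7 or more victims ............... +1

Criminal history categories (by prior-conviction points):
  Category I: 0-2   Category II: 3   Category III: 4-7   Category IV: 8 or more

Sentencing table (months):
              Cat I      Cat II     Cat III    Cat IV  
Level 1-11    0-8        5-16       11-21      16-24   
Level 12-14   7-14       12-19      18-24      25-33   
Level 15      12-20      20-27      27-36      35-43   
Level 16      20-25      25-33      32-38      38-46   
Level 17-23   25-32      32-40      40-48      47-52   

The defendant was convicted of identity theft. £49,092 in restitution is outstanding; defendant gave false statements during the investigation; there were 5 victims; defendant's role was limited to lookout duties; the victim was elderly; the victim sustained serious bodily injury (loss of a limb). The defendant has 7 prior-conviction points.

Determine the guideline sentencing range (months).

40-48 months

Base offense level for identity theft: 19.
S1 does not apply.
S3 applies: 19 − 2 = 17.
S4 applies: 17 + 4 = 21.
S5 applies: 21 + 1 = 22.
S6 applies: 22 + 2 = 24.
S7 applies (level before this adjustment is 24 ≥ 12, so +2): 24 + 2 = 26.
S8 does not apply.
Level 26 exceeds the maximum of 23; capped at 23.
Final offense level: 23.
Criminal history: 7 prior points → Category III (4-7).
Level 23 falls in the 17-23 band.
Grid: Level 17-23 × Category III = 40-48 months.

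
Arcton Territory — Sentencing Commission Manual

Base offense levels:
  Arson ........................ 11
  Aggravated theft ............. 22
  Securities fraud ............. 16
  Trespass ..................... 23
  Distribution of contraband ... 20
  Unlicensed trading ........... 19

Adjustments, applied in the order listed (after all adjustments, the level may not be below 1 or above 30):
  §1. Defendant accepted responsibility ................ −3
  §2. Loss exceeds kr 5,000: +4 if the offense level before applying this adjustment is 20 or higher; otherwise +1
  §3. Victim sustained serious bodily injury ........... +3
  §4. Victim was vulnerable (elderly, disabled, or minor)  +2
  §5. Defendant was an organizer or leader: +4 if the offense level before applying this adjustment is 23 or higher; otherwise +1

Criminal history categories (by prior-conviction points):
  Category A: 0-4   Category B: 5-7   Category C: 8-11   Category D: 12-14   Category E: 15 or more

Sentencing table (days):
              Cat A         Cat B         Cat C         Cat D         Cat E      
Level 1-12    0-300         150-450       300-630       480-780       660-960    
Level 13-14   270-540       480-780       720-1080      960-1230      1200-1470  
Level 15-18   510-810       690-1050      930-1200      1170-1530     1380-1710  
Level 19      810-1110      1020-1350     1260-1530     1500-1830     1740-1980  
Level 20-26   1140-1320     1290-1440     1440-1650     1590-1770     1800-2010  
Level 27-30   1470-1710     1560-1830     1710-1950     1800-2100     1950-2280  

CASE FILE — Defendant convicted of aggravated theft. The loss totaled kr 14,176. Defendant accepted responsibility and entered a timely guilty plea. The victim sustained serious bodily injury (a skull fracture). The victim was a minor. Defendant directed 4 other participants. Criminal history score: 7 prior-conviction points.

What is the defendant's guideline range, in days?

Base offense level for aggravated theft: 22.
§1 applies: 22 − 3 = 19.
§2 applies (level before this adjustment is 19 < 20, so +1): 19 + 1 = 20.
§3 applies: 20 + 3 = 23.
§4 applies: 23 + 2 = 25.
§5 applies (level before this adjustment is 25 ≥ 23, so +4): 25 + 4 = 29.
Final offense level: 29.
Criminal history: 7 prior points → Category B (5-7).
Level 29 falls in the 27-30 band.
Grid: Level 27-30 × Category B = 1560-1830 days.

1560-1830 days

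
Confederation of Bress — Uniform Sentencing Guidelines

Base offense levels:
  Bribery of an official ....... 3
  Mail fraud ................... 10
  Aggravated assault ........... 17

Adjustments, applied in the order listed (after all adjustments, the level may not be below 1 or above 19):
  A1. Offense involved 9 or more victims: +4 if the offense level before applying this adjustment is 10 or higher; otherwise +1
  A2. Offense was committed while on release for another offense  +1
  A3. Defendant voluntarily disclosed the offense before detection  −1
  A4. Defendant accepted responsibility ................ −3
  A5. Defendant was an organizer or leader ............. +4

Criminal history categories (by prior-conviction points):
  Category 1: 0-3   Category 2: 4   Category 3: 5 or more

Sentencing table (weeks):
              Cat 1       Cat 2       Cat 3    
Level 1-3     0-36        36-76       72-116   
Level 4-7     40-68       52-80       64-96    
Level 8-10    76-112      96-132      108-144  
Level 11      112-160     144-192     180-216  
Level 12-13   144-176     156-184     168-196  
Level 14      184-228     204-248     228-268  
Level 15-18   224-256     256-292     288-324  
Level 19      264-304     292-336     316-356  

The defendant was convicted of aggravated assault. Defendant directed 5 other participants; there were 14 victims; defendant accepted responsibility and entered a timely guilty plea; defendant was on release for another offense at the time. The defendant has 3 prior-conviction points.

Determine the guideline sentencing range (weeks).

264-304 weeks

Base offense level for aggravated assault: 17.
A1 applies (level before this adjustment is 17 ≥ 10, so +4): 17 + 4 = 21.
A2 applies: 21 + 1 = 22.
A3 does not apply.
A4 applies: 22 − 3 = 19.
A5 applies: 19 + 4 = 23.
Level 23 exceeds the maximum of 19; capped at 19.
Final offense level: 19.
Criminal history: 3 prior points → Category 1 (0-3).
Level 19 falls in the 19 band.
Grid: Level 19 × Category 1 = 264-304 weeks.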